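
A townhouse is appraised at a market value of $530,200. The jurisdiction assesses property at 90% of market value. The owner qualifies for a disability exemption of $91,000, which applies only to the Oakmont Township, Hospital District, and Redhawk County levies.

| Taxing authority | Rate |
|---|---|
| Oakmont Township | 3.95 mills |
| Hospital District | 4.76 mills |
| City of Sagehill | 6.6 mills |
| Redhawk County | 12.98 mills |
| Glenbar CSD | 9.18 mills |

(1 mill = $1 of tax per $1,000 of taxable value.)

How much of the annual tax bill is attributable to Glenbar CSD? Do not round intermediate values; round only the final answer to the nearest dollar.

Assessed value = $530,200 × 0.9 = $477,180
Glenbar CSD taxable value = $477,180 (exemption does not apply)
Glenbar CSD levy = $477,180 × 0.00918 = $4,380.5124

$4,381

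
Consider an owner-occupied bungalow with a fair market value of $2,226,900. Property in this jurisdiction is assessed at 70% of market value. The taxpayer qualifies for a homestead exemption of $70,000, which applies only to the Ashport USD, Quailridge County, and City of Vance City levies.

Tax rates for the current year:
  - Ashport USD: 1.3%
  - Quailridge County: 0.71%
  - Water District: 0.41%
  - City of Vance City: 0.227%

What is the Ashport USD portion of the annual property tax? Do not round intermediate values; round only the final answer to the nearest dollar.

$19,355

Assessed value = $2,226,900 × 0.7 = $1,558,830
Ashport USD taxable value = $1,558,830 − $70,000 = $1,488,830
Ashport USD levy = $1,488,830 × 0.013 = $19,354.79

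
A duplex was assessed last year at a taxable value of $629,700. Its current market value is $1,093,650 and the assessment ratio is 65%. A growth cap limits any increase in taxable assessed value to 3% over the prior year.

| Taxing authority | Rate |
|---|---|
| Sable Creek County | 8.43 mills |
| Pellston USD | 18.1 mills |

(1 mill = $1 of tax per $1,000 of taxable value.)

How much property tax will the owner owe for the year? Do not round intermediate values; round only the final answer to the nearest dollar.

Uncapped assessed value = $1,093,650 × 0.65 = $710,872.5
Cap limit = $629,700 × 1.03 = $648,591
Taxable assessed value = min($710,872.5, $648,591) = $648,591 (cap binds)
Sable Creek County: $648,591 × 0.00843 = $5,467.62213
Pellston USD: $648,591 × 0.0181 = $11,739.4971
Total = $17,207.11923

$17,207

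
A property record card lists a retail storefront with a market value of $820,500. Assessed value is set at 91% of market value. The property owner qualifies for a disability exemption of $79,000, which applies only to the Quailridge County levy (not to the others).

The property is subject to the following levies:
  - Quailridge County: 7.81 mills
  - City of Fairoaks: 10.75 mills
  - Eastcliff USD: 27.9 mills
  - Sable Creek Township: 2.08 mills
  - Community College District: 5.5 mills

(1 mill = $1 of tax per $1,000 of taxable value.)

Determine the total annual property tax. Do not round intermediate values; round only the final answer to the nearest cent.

$39,732.25

Assessed value = $820,500 × 0.91 = $746,655
Quailridge County: ($746,655 − $79,000) × 0.00781 = $667,655 × 0.00781 = $5,214.38555
City of Fairoaks: $746,655 × 0.01075 = $8,026.54125
Eastcliff USD: $746,655 × 0.0279 = $20,831.6745
Sable Creek Township: $746,655 × 0.00208 = $1,553.0424
Community College District: $746,655 × 0.0055 = $4,106.6025
Total = $39,732.2462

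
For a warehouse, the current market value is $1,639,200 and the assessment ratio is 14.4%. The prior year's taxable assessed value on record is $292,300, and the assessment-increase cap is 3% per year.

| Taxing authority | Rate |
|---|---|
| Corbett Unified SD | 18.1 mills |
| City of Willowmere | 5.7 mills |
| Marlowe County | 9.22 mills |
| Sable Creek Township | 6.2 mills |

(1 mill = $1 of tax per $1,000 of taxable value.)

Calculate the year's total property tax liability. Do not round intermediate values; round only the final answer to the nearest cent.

Uncapped assessed value = $1,639,200 × 0.144 = $236,044.8
Cap limit = $292,300 × 1.03 = $301,069
Taxable assessed value = min($236,044.8, $301,069) = $236,044.8 (cap does not bind)
Corbett Unified SD: $236,044.8 × 0.0181 = $4,272.41088
City of Willowmere: $236,044.8 × 0.0057 = $1,345.45536
Marlowe County: $236,044.8 × 0.00922 = $2,176.333056
Sable Creek Township: $236,044.8 × 0.0062 = $1,463.47776
Total = $9,257.677056

$9,257.68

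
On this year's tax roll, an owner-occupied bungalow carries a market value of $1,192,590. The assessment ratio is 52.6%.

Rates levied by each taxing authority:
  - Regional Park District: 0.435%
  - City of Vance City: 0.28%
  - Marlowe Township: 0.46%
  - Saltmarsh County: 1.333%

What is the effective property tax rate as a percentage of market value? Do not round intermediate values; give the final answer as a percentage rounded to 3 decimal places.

Assessed value = $1,192,590 × 0.526 = $627,302.34
Regional Park District: $627,302.34 × 0.00435 = $2,728.765179
City of Vance City: $627,302.34 × 0.0028 = $1,756.446552
Marlowe Township: $627,302.34 × 0.0046 = $2,885.590764
Saltmarsh County: $627,302.34 × 0.01333 = $8,361.9401922
Total tax = $15,732.7426872
Effective rate = $15,732.7426872 ÷ $1,192,590 = 1.319% of market value

1.319%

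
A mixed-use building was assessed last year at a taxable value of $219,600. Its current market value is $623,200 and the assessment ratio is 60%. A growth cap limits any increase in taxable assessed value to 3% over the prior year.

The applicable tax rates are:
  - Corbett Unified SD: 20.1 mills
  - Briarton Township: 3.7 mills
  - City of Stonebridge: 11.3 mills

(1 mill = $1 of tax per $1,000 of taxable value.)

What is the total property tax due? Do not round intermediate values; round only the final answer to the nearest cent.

$7,939.20

Uncapped assessed value = $623,200 × 0.6 = $373,920
Cap limit = $219,600 × 1.03 = $226,188
Taxable assessed value = min($373,920, $226,188) = $226,188 (cap binds)
Corbett Unified SD: $226,188 × 0.0201 = $4,546.3788
Briarton Township: $226,188 × 0.0037 = $836.8956
City of Stonebridge: $226,188 × 0.0113 = $2,555.9244
Total = $7,939.1988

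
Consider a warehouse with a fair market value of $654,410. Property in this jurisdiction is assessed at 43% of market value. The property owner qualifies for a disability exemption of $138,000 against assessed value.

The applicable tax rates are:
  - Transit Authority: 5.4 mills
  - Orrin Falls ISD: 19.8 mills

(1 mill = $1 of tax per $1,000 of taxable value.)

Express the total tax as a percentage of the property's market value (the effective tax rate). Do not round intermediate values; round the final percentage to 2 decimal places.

Assessed value = $654,410 × 0.43 = $281,396.3
Taxable value = $281,396.3 − $138,000 = $143,396.3
Transit Authority: $143,396.3 × 0.0054 = $774.34002
Orrin Falls ISD: $143,396.3 × 0.0198 = $2,839.24674
Total tax = $3,613.58676
Effective rate = $3,613.58676 ÷ $654,410 = 0.55% of market value

0.55%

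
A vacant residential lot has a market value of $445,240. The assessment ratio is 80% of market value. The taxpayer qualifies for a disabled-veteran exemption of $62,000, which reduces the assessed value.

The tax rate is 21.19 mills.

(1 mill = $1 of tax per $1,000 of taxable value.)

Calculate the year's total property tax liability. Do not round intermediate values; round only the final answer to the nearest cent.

Assessed value = $445,240 × 0.8 = $356,192
Taxable value = $356,192 − $62,000 = $294,192
Tax = $294,192 × 0.02119 = $6,233.92848

$6,233.93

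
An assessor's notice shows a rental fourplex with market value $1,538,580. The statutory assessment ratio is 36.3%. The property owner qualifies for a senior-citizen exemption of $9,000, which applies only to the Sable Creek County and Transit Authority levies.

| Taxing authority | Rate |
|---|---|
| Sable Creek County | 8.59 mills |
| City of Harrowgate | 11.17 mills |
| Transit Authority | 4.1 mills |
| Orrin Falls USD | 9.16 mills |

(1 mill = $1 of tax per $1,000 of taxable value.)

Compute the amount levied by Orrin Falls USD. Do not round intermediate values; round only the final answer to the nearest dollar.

Assessed value = $1,538,580 × 0.363 = $558,504.54
Orrin Falls USD taxable value = $558,504.54 (exemption does not apply)
Orrin Falls USD levy = $558,504.54 × 0.00916 = $5,115.9015864

$5,116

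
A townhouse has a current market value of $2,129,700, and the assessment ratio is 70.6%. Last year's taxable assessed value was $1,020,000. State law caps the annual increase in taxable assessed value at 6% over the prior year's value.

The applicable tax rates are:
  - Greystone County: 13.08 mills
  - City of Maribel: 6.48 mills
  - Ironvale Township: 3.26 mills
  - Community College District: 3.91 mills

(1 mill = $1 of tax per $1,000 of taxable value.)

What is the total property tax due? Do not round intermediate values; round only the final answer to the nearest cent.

$28,900.48

Uncapped assessed value = $2,129,700 × 0.706 = $1,503,568.2
Cap limit = $1,020,000 × 1.06 = $1,081,200
Taxable assessed value = min($1,503,568.2, $1,081,200) = $1,081,200 (cap binds)
Greystone County: $1,081,200 × 0.01308 = $14,142.096
City of Maribel: $1,081,200 × 0.00648 = $7,006.176
Ironvale Township: $1,081,200 × 0.00326 = $3,524.712
Community College District: $1,081,200 × 0.00391 = $4,227.492
Total = $28,900.476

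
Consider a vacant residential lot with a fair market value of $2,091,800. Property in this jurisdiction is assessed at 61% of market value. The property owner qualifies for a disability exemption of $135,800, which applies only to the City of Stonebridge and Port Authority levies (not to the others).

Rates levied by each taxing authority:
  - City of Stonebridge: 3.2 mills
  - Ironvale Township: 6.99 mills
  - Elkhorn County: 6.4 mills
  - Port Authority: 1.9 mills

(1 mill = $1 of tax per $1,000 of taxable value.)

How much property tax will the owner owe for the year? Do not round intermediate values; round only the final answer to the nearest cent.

Assessed value = $2,091,800 × 0.61 = $1,275,998
City of Stonebridge: ($1,275,998 − $135,800) × 0.0032 = $1,140,198 × 0.0032 = $3,648.6336
Ironvale Township: $1,275,998 × 0.00699 = $8,919.22602
Elkhorn County: $1,275,998 × 0.0064 = $8,166.3872
Port Authority: ($1,275,998 − $135,800) × 0.0019 = $1,140,198 × 0.0019 = $2,166.3762
Total = $22,900.62302

$22,900.62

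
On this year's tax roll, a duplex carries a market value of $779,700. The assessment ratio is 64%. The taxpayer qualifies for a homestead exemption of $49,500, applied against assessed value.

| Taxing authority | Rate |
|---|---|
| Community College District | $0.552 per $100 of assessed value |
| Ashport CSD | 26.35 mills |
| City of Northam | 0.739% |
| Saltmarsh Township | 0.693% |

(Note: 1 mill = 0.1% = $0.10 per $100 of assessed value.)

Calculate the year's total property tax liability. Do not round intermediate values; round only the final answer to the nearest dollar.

Assessed value = $779,700 × 0.64 = $499,008
Taxable value = $499,008 − $49,500 = $449,508
Community College District: $449,508 × 0.00552 = $2,481.28416
Ashport CSD: $449,508 × 0.02635 = $11,844.5358
City of Northam: $449,508 × 0.00739 = $3,321.86412
Saltmarsh Township: $449,508 × 0.00693 = $3,115.09044
Total = $20,762.77452

$20,763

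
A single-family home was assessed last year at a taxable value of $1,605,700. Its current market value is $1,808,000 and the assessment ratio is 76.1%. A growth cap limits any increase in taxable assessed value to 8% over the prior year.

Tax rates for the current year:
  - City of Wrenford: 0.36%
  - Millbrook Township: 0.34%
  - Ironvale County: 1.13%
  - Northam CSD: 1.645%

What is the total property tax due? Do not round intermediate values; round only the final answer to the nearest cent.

$47,812.11

Uncapped assessed value = $1,808,000 × 0.761 = $1,375,888
Cap limit = $1,605,700 × 1.08 = $1,734,156
Taxable assessed value = min($1,375,888, $1,734,156) = $1,375,888 (cap does not bind)
City of Wrenford: $1,375,888 × 0.0036 = $4,953.1968
Millbrook Township: $1,375,888 × 0.0034 = $4,678.0192
Ironvale County: $1,375,888 × 0.0113 = $15,547.5344
Northam CSD: $1,375,888 × 0.01645 = $22,633.3576
Total = $47,812.108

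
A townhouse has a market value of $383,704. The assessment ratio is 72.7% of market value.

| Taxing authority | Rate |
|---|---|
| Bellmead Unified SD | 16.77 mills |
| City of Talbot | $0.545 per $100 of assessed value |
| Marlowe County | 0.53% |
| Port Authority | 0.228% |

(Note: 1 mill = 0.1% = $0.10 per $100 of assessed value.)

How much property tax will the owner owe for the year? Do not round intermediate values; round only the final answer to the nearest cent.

$8,312.79

Assessed value = $383,704 × 0.727 = $278,952.808
Bellmead Unified SD: $278,952.808 × 0.01677 = $4,678.03859016
City of Talbot: $278,952.808 × 0.00545 = $1,520.2928036
Marlowe County: $278,952.808 × 0.0053 = $1,478.4498824
Port Authority: $278,952.808 × 0.00228 = $636.01240224
Total = $8,312.7936784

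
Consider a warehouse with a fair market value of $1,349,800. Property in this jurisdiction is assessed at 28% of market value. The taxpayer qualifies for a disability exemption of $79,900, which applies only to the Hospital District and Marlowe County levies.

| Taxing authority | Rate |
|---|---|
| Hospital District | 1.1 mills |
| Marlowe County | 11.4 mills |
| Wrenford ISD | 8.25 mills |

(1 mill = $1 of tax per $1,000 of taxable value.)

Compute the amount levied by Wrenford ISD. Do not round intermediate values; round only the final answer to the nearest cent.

Assessed value = $1,349,800 × 0.28 = $377,944
Wrenford ISD taxable value = $377,944 (exemption does not apply)
Wrenford ISD levy = $377,944 × 0.00825 = $3,118.038

$3,118.04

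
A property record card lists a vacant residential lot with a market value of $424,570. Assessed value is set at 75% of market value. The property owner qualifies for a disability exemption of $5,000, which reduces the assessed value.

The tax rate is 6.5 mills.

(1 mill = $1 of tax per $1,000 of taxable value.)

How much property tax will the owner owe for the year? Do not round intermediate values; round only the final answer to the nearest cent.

Assessed value = $424,570 × 0.75 = $318,427.5
Taxable value = $318,427.5 − $5,000 = $313,427.5
Tax = $313,427.5 × 0.0065 = $2,037.27875

$2,037.28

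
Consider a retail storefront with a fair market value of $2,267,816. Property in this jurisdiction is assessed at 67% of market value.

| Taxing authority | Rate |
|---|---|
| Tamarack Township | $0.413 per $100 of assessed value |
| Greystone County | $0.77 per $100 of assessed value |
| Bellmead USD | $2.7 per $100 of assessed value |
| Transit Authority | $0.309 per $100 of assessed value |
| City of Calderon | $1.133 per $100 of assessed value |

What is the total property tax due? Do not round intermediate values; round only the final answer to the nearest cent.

$80,910.01

Assessed value = $2,267,816 × 0.67 = $1,519,436.72
Tamarack Township: $1,519,436.72 × 0.00413 = $6,275.2736536
Greystone County: $1,519,436.72 × 0.0077 = $11,699.662744
Bellmead USD: $1,519,436.72 × 0.027 = $41,024.79144
Transit Authority: $1,519,436.72 × 0.00309 = $4,695.0594648
City of Calderon: $1,519,436.72 × 0.01133 = $17,215.2180376
Total = $6,275.2736536 + $11,699.662744 + $41,024.79144 + $4,695.0594648 + $17,215.2180376 = $80,910.00534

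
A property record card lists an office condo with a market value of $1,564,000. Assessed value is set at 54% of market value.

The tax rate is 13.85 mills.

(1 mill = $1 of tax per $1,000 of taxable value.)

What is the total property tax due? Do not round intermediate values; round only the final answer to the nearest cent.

Assessed value = $1,564,000 × 0.54 = $844,560
Tax = $844,560 × 0.01385 = $11,697.156

$11,697.16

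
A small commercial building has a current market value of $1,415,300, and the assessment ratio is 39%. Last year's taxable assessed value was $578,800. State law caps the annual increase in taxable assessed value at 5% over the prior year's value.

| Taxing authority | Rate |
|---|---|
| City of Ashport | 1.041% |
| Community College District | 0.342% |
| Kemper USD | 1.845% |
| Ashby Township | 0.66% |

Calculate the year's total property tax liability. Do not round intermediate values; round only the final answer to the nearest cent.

$21,460.48

Uncapped assessed value = $1,415,300 × 0.39 = $551,967
Cap limit = $578,800 × 1.05 = $607,740
Taxable assessed value = min($551,967, $607,740) = $551,967 (cap does not bind)
City of Ashport: $551,967 × 0.01041 = $5,745.97647
Community College District: $551,967 × 0.00342 = $1,887.72714
Kemper USD: $551,967 × 0.01845 = $10,183.79115
Ashby Township: $551,967 × 0.0066 = $3,642.9822
Total = $21,460.47696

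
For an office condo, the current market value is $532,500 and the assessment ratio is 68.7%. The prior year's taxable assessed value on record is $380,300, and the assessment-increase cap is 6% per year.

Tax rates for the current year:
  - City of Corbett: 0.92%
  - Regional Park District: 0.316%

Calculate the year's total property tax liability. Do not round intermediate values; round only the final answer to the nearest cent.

$4,521.63

Uncapped assessed value = $532,500 × 0.687 = $365,827.5
Cap limit = $380,300 × 1.06 = $403,118
Taxable assessed value = min($365,827.5, $403,118) = $365,827.5 (cap does not bind)
City of Corbett: $365,827.5 × 0.0092 = $3,365.613
Regional Park District: $365,827.5 × 0.00316 = $1,156.0149
Total = $4,521.6279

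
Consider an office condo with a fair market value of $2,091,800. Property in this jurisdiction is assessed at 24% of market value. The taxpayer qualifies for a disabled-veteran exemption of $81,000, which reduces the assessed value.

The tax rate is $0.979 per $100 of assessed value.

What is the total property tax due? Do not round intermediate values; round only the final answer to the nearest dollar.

Assessed value = $2,091,800 × 0.24 = $502,032
Taxable value = $502,032 − $81,000 = $421,032
Tax = $421,032 × 0.00979 = $4,121.90328

$4,122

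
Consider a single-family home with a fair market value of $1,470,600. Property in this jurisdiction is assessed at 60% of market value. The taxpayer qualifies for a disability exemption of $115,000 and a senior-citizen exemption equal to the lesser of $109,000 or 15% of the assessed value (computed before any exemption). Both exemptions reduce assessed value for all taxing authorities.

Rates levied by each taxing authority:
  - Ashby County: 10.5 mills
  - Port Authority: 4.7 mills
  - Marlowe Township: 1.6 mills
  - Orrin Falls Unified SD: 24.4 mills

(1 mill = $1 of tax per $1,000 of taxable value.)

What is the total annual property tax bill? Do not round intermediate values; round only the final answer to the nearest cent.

$27,124.43

Assessed value = $1,470,600 × 0.6 = $882,360
Senior-citizen exemption = min($109,000, 15% × $882,360) = min($109,000, $132,354) = $109,000 (dollar cap binds)
Taxable value = $882,360 − $115,000 − $109,000 = $658,360
Ashby County: $658,360 × 0.0105 = $6,912.78
Port Authority: $658,360 × 0.0047 = $3,094.292
Marlowe Township: $658,360 × 0.0016 = $1,053.376
Orrin Falls Unified SD: $658,360 × 0.0244 = $16,063.984
Total = $27,124.432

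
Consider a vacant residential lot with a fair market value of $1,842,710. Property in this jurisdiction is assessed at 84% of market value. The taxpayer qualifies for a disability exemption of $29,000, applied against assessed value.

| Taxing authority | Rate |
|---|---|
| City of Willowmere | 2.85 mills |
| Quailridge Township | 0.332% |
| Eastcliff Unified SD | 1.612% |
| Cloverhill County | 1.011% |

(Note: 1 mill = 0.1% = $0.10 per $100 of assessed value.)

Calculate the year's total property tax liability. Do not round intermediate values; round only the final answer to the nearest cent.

$49,211.60

Assessed value = $1,842,710 × 0.84 = $1,547,876.4
Taxable value = $1,547,876.4 − $29,000 = $1,518,876.4
City of Willowmere: $1,518,876.4 × 0.00285 = $4,328.79774
Quailridge Township: $1,518,876.4 × 0.00332 = $5,042.669648
Eastcliff Unified SD: $1,518,876.4 × 0.01612 = $24,484.287568
Cloverhill County: $1,518,876.4 × 0.01011 = $15,355.840404
Total = $49,211.59536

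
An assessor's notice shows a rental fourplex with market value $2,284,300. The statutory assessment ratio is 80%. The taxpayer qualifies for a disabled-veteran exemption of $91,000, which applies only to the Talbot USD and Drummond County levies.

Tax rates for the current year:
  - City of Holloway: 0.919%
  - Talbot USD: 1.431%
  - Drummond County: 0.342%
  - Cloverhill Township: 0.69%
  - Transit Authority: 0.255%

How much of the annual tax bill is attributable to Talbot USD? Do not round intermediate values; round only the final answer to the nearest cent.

$24,848.46

Assessed value = $2,284,300 × 0.8 = $1,827,440
Talbot USD taxable value = $1,827,440 − $91,000 = $1,736,440
Talbot USD levy = $1,736,440 × 0.01431 = $24,848.4564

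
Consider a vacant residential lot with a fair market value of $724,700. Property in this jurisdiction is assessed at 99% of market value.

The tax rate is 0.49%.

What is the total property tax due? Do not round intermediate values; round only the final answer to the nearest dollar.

Assessed value = $724,700 × 0.99 = $717,453
Tax = $717,453 × 0.0049 = $3,515.5197

$3,516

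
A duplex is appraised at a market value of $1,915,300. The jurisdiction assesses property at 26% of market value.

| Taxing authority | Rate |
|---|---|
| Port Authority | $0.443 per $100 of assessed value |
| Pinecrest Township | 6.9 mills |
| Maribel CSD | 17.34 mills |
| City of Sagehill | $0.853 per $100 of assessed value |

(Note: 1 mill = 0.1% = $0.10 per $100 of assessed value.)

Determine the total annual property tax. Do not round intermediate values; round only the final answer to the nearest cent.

$18,524.78

Assessed value = $1,915,300 × 0.26 = $497,978
Port Authority: $497,978 × 0.00443 = $2,206.04254
Pinecrest Township: $497,978 × 0.0069 = $3,436.0482
Maribel CSD: $497,978 × 0.01734 = $8,634.93852
City of Sagehill: $497,978 × 0.00853 = $4,247.75234
Total = $18,524.7816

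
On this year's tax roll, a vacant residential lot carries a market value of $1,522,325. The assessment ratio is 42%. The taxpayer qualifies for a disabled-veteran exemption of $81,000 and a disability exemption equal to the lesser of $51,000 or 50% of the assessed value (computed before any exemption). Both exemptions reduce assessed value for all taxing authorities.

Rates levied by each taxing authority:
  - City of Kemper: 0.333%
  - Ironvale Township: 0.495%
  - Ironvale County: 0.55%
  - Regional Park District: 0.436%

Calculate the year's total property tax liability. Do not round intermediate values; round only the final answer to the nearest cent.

$9,203.81

Assessed value = $1,522,325 × 0.42 = $639,376.5
Disability exemption = min($51,000, 50% × $639,376.5) = min($51,000, $319,688.25) = $51,000 (dollar cap binds)
Taxable value = $639,376.5 − $81,000 − $51,000 = $507,376.5
City of Kemper: $507,376.5 × 0.00333 = $1,689.563745
Ironvale Township: $507,376.5 × 0.00495 = $2,511.513675
Ironvale County: $507,376.5 × 0.0055 = $2,790.57075
Regional Park District: $507,376.5 × 0.00436 = $2,212.16154
Total = $9,203.80971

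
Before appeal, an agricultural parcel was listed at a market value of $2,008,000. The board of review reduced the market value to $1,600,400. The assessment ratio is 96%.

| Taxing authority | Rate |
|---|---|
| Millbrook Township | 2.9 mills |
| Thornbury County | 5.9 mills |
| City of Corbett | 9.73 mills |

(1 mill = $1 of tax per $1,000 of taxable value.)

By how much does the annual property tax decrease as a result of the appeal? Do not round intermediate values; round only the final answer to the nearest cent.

$7,250.71

Old assessed value = $2,008,000 × 0.96 = $1,927,680
New assessed value = $1,600,400 × 0.96 = $1,536,384
Combined rate = 0.0029 + 0.0059 + 0.00973 = 0.01853
Old tax = $1,927,680 × 0.01853 = $35,719.9104
New tax = $1,536,384 × 0.01853 = $28,469.19552
Reduction = $35,719.9104 − $28,469.19552 = $7,250.71488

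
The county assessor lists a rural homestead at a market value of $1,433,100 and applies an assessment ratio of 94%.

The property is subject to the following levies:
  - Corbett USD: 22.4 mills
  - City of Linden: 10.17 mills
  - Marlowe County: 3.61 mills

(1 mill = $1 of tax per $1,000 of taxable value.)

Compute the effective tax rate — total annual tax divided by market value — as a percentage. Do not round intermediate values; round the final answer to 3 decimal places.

3.401%

Assessed value = $1,433,100 × 0.94 = $1,347,114
Corbett USD: $1,347,114 × 0.0224 = $30,175.3536
City of Linden: $1,347,114 × 0.01017 = $13,700.14938
Marlowe County: $1,347,114 × 0.00361 = $4,863.08154
Total tax = $48,738.58452
Effective rate = $48,738.58452 ÷ $1,433,100 = 3.401% of market value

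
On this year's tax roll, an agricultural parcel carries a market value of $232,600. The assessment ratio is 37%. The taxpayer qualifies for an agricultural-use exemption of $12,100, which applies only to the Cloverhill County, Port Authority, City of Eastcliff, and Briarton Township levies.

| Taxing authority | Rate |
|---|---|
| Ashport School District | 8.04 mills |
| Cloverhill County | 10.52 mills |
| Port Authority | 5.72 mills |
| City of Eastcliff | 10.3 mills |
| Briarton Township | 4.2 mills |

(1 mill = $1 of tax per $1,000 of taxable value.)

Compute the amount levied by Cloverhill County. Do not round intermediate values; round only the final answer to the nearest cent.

Assessed value = $232,600 × 0.37 = $86,062
Cloverhill County taxable value = $86,062 − $12,100 = $73,962
Cloverhill County levy = $73,962 × 0.01052 = $778.08024

$778.08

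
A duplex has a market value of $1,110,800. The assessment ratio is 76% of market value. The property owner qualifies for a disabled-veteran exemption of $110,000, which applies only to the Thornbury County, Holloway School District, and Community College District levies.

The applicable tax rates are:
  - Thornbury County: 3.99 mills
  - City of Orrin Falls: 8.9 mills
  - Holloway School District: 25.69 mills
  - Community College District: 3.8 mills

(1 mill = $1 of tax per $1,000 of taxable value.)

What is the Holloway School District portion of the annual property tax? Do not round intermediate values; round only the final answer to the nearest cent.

Assessed value = $1,110,800 × 0.76 = $844,208
Holloway School District taxable value = $844,208 − $110,000 = $734,208
Holloway School District levy = $734,208 × 0.02569 = $18,861.80352

$18,861.80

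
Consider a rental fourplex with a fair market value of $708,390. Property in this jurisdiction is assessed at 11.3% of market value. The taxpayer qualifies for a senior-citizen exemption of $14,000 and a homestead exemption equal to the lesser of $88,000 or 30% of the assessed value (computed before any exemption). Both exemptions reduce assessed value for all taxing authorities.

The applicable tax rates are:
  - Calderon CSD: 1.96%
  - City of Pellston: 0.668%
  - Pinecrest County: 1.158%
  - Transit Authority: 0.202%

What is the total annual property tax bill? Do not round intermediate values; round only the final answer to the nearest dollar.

Assessed value = $708,390 × 0.113 = $80,048.07
Homestead exemption = min($88,000, 30% × $80,048.07) = min($88,000, $24,014.421) = $24,014.421 (percentage binds)
Taxable value = $80,048.07 − $14,000 − $24,014.421 = $42,033.649
Calderon CSD: $42,033.649 × 0.0196 = $823.8595204
City of Pellston: $42,033.649 × 0.00668 = $280.78477532
Pinecrest County: $42,033.649 × 0.01158 = $486.74965542
Transit Authority: $42,033.649 × 0.00202 = $84.90797098
Total = $1,676.30192212

$1,676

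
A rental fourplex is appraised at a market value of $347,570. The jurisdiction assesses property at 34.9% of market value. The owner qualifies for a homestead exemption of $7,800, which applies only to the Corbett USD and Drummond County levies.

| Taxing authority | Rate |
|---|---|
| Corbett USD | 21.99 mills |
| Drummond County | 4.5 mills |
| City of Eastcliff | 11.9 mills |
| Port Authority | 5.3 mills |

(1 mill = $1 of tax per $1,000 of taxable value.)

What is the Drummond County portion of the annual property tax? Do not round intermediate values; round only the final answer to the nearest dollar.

$511

Assessed value = $347,570 × 0.349 = $121,301.93
Drummond County taxable value = $121,301.93 − $7,800 = $113,501.93
Drummond County levy = $113,501.93 × 0.0045 = $510.758685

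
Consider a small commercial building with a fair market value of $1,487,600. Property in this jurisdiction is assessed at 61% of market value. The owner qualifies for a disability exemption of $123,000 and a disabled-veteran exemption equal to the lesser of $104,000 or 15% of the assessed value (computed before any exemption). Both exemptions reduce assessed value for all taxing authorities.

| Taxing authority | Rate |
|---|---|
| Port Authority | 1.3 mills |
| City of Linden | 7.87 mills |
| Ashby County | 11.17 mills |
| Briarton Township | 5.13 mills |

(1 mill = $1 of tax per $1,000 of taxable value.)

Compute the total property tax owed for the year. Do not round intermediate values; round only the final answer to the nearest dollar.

Assessed value = $1,487,600 × 0.61 = $907,436
Disabled-veteran exemption = min($104,000, 15% × $907,436) = min($104,000, $136,115.4) = $104,000 (dollar cap binds)
Taxable value = $907,436 − $123,000 − $104,000 = $680,436
Port Authority: $680,436 × 0.0013 = $884.5668
City of Linden: $680,436 × 0.00787 = $5,355.03132
Ashby County: $680,436 × 0.01117 = $7,600.47012
Briarton Township: $680,436 × 0.00513 = $3,490.63668
Total = $17,330.70492

$17,331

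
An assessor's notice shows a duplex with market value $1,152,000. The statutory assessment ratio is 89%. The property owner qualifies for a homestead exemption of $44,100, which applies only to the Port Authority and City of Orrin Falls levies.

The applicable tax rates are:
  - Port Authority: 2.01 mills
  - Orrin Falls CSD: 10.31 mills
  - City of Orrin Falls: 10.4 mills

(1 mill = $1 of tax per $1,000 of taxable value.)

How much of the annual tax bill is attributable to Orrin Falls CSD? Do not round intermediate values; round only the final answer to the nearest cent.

Assessed value = $1,152,000 × 0.89 = $1,025,280
Orrin Falls CSD taxable value = $1,025,280 (exemption does not apply)
Orrin Falls CSD levy = $1,025,280 × 0.01031 = $10,570.6368

$10,570.64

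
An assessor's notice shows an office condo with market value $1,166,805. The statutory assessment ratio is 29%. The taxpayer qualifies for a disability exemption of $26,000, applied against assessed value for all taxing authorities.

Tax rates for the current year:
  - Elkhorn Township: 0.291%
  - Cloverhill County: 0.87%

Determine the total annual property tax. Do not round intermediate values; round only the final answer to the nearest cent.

$3,626.66

Assessed value = $1,166,805 × 0.29 = $338,373.45
Taxable value = $338,373.45 − $26,000 = $312,373.45
Elkhorn Township: $312,373.45 × 0.00291 = $909.0067395
Cloverhill County: $312,373.45 × 0.0087 = $2,717.649015
Total = $909.0067395 + $2,717.649015 = $3,626.6557545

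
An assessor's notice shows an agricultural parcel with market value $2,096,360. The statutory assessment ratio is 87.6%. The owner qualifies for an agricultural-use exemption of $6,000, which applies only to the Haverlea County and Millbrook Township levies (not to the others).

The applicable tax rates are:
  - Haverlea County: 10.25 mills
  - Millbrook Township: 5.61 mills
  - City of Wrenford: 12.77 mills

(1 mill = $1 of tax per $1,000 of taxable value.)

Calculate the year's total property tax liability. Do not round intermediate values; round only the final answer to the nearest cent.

$52,481.30

Assessed value = $2,096,360 × 0.876 = $1,836,411.36
Haverlea County: ($1,836,411.36 − $6,000) × 0.01025 = $1,830,411.36 × 0.01025 = $18,761.71644
Millbrook Township: ($1,836,411.36 − $6,000) × 0.00561 = $1,830,411.36 × 0.00561 = $10,268.6077296
City of Wrenford: $1,836,411.36 × 0.01277 = $23,450.9730672
Total = $52,481.2972368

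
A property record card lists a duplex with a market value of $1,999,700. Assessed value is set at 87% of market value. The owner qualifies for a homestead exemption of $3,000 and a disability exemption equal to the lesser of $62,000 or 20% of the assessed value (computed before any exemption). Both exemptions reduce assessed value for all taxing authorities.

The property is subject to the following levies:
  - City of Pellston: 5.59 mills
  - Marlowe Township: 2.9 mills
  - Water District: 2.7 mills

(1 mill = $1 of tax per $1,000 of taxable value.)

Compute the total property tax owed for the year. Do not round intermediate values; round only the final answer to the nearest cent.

Assessed value = $1,999,700 × 0.87 = $1,739,739
Disability exemption = min($62,000, 20% × $1,739,739) = min($62,000, $347,947.8) = $62,000 (dollar cap binds)
Taxable value = $1,739,739 − $3,000 − $62,000 = $1,674,739
City of Pellston: $1,674,739 × 0.00559 = $9,361.79101
Marlowe Township: $1,674,739 × 0.0029 = $4,856.7431
Water District: $1,674,739 × 0.0027 = $4,521.7953
Total = $18,740.32941

$18,740.33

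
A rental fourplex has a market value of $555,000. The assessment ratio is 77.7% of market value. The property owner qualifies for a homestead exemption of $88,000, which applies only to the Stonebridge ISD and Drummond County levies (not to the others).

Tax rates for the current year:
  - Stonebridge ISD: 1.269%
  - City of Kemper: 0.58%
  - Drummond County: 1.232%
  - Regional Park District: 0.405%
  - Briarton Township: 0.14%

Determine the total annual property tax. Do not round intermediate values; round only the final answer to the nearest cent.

Assessed value = $555,000 × 0.777 = $431,235
Stonebridge ISD: ($431,235 − $88,000) × 0.01269 = $343,235 × 0.01269 = $4,355.65215
City of Kemper: $431,235 × 0.0058 = $2,501.163
Drummond County: ($431,235 − $88,000) × 0.01232 = $343,235 × 0.01232 = $4,228.6552
Regional Park District: $431,235 × 0.00405 = $1,746.50175
Briarton Township: $431,235 × 0.0014 = $603.729
Total = $13,435.7011

$13,435.70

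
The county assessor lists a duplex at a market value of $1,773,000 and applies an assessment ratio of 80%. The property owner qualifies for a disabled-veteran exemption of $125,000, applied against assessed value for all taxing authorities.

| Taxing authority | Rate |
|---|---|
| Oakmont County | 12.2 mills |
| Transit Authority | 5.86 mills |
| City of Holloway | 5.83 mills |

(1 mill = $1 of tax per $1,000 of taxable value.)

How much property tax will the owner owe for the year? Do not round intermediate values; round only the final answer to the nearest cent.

Assessed value = $1,773,000 × 0.8 = $1,418,400
Taxable value = $1,418,400 − $125,000 = $1,293,400
Oakmont County: $1,293,400 × 0.0122 = $15,779.48
Transit Authority: $1,293,400 × 0.00586 = $7,579.324
City of Holloway: $1,293,400 × 0.00583 = $7,540.522
Total = $15,779.48 + $7,579.324 + $7,540.522 = $30,899.326

$30,899.33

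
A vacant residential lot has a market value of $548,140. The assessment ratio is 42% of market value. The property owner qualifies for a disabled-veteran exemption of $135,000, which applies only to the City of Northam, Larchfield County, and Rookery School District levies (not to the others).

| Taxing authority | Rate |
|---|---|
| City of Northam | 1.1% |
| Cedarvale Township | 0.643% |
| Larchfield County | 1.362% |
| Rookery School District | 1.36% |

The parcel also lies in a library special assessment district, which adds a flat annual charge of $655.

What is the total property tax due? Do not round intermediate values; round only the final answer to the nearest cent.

Assessed value = $548,140 × 0.42 = $230,218.8
City of Northam: ($230,218.8 − $135,000) × 0.011 = $95,218.8 × 0.011 = $1,047.4068
Cedarvale Township: $230,218.8 × 0.00643 = $1,480.306884
Larchfield County: ($230,218.8 − $135,000) × 0.01362 = $95,218.8 × 0.01362 = $1,296.880056
Rookery School District: ($230,218.8 − $135,000) × 0.0136 = $95,218.8 × 0.0136 = $1,294.97568
Levies subtotal = $5,119.56942
Total = $5,119.56942 + $655 = $5,774.56942

$5,774.57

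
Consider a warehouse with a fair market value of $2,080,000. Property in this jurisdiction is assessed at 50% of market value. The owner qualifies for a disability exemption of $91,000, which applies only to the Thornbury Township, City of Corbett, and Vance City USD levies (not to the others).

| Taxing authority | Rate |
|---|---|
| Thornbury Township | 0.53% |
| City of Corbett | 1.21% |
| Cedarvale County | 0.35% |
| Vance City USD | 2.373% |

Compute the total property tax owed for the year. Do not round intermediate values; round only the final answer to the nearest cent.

Assessed value = $2,080,000 × 0.5 = $1,040,000
Thornbury Township: ($1,040,000 − $91,000) × 0.0053 = $949,000 × 0.0053 = $5,029.7
City of Corbett: ($1,040,000 − $91,000) × 0.0121 = $949,000 × 0.0121 = $11,482.9
Cedarvale County: $1,040,000 × 0.0035 = $3,640
Vance City USD: ($1,040,000 − $91,000) × 0.02373 = $949,000 × 0.02373 = $22,519.77
Total = $42,672.37

$42,672.37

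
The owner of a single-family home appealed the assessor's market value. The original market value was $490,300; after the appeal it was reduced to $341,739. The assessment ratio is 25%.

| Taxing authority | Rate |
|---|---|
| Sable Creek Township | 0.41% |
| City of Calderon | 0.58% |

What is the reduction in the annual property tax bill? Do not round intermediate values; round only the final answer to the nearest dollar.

Old assessed value = $490,300 × 0.25 = $122,575
New assessed value = $341,739 × 0.25 = $85,434.75
Combined rate = 0.0041 + 0.0058 = 0.0099
Old tax = $122,575 × 0.0099 = $1,213.4925
New tax = $85,434.75 × 0.0099 = $845.804025
Reduction = $1,213.4925 − $845.804025 = $367.688475

$368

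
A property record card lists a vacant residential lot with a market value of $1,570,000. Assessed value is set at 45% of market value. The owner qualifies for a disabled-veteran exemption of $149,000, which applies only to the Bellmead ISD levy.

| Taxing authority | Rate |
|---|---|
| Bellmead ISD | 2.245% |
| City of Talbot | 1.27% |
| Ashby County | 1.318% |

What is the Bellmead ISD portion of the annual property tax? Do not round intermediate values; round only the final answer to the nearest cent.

$12,515.88

Assessed value = $1,570,000 × 0.45 = $706,500
Bellmead ISD taxable value = $706,500 − $149,000 = $557,500
Bellmead ISD levy = $557,500 × 0.02245 = $12,515.875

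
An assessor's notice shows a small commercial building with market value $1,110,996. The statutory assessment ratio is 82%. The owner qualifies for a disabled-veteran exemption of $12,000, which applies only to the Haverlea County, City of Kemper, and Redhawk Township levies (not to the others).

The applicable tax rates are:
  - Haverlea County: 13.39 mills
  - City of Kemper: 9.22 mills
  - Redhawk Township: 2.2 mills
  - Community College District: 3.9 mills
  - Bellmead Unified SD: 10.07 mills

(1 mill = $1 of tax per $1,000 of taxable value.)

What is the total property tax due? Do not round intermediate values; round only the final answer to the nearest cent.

$35,031.51

Assessed value = $1,110,996 × 0.82 = $911,016.72
Haverlea County: ($911,016.72 − $12,000) × 0.01339 = $899,016.72 × 0.01339 = $12,037.8338808
City of Kemper: ($911,016.72 − $12,000) × 0.00922 = $899,016.72 × 0.00922 = $8,288.9341584
Redhawk Township: ($911,016.72 − $12,000) × 0.0022 = $899,016.72 × 0.0022 = $1,977.836784
Community College District: $911,016.72 × 0.0039 = $3,552.965208
Bellmead Unified SD: $911,016.72 × 0.01007 = $9,173.9383704
Total = $35,031.5084016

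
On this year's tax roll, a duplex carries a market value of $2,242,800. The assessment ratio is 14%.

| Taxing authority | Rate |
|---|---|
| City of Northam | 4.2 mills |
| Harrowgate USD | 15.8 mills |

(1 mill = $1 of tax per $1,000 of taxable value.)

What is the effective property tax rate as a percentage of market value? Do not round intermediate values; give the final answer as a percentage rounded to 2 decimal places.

Assessed value = $2,242,800 × 0.14 = $313,992
City of Northam: $313,992 × 0.0042 = $1,318.7664
Harrowgate USD: $313,992 × 0.0158 = $4,961.0736
Total tax = $6,279.84
Effective rate = $6,279.84 ÷ $2,242,800 = 0.28% of market value

0.28%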